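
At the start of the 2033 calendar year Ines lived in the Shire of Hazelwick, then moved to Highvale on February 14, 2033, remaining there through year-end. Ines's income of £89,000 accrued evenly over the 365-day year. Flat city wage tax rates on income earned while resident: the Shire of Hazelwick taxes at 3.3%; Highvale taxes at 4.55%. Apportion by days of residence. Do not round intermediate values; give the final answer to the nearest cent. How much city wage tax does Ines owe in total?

£3,915.39

The Shire of Hazelwick, January 1 – February 13, 2033: 44 days → £89,000 × 3.3% × 44/365 = £354.0493
Highvale, February 14 – December 31, 2033: 321 days → £89,000 × 4.55% × 321/365 = £3,561.3411
Total = £3,915.3904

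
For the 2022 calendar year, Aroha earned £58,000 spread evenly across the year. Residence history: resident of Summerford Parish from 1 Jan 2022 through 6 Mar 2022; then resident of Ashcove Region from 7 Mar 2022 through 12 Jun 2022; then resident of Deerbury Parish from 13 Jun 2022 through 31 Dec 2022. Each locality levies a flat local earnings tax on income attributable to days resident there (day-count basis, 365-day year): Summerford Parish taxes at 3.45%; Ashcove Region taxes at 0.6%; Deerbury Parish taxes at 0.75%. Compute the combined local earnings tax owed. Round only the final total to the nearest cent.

Summerford Parish, 1 Jan – 6 Mar 2022: 65 days → £58,000 × 3.45% × 65/365 = £356.3425
Ashcove Region, 7 Mar – 12 Jun 2022: 98 days → £58,000 × 0.6% × 98/365 = £93.4356
Deerbury Parish, 13 Jun – 31 Dec 2022: 202 days → £58,000 × 0.75% × 202/365 = £240.7397
Total = £690.5178

£690.52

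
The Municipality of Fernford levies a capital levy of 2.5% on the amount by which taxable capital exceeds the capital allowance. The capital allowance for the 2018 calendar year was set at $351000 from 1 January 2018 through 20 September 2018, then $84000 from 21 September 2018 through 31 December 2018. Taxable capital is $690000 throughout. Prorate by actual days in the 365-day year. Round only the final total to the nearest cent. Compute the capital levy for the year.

$10340.34

1 January – 20 September 2018: 263 days, exemption $351000 → ($690000 − $351000) × 2.5% × 263/365 = $6106.6438
21 September – 31 December 2018: 102 days, exemption $84000 → ($690000 − $84000) × 2.5% × 102/365 = $4233.6986
Total = $10340.3425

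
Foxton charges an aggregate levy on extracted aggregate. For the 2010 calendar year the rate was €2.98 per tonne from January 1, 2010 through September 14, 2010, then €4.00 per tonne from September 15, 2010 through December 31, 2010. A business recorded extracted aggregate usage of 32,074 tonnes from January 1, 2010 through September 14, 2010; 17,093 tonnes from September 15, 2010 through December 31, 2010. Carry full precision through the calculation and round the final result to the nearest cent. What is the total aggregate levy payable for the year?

€163,952.52

January 1 – September 14, 2010: 32,074 tonnes at €2.98/tonne → €95,580.52
September 15 – December 31, 2010: 17,093 tonnes at €4.00/tonne → €68,372.00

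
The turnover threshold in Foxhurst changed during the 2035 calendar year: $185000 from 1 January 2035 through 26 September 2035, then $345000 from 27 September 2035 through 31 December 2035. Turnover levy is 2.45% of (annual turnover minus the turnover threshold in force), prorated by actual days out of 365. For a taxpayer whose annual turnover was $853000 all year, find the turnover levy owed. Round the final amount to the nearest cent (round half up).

$15334.99

1 January – 26 September 2035: 269 days, exemption $185000 → ($853000 − $185000) × 2.45% × 269/365 = $12061.5178
27 September – 31 December 2035: 96 days, exemption $345000 → ($853000 − $345000) × 2.45% × 96/365 = $3273.4685
Total = $15334.9863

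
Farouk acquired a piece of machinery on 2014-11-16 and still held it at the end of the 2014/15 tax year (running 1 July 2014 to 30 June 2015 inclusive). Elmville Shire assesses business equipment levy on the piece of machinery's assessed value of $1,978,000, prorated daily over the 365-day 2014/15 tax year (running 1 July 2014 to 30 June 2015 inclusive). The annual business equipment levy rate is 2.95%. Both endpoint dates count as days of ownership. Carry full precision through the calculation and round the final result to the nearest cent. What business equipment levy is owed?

Days held (2014-11-16 to 2015-06-30): 227 out of 365
Tax = $1,978,000 × 2.95% × 227/365 = $36,289.5260

$36,289.53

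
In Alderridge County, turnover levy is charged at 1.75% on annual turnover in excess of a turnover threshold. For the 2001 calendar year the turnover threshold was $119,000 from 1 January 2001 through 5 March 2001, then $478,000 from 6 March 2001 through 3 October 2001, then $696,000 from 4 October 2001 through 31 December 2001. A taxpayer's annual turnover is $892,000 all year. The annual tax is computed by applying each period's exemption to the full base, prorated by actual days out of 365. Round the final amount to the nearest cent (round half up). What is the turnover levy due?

$7,416.36

1 January – 5 March 2001: 64 days, exemption $119,000 → ($892,000 − $119,000) × 1.75% × 64/365 = $2,371.9452
6 March – 3 October 2001: 212 days, exemption $478,000 → ($892,000 − $478,000) × 1.75% × 212/365 = $4,208.0548
4 October – 31 December 2001: 89 days, exemption $696,000 → ($892,000 − $696,000) × 1.75% × 89/365 = $836.3562
Total = $7,416.3562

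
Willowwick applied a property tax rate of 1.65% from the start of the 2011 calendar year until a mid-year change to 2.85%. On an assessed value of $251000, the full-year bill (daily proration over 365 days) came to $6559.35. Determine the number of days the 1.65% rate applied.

72 days

Let d = days at the first rate; then 365 − d days at the second rate.
$251000 × [1.65%·d + 2.85%·(365−d)] / 365 = $6559.35
Solving gives d = 72, so the new rate took effect on 14 Mar 2011.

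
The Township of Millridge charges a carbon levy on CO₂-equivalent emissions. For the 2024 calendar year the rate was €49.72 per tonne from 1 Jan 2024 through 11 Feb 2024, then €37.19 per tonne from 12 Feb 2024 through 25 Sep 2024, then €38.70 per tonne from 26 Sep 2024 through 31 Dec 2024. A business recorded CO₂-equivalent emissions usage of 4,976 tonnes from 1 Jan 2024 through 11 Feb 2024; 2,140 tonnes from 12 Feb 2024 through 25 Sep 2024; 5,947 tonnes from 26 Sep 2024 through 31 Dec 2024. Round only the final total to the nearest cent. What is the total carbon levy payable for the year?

1 Jan – 11 Feb 2024: 4,976 tonnes at €49.72/tonne → €247406.72
12 Feb – 25 Sep 2024: 2,140 tonnes at €37.19/tonne → €79586.60
26 Sep – 31 Dec 2024: 5,947 tonnes at €38.70/tonne → €230148.90

€557142.22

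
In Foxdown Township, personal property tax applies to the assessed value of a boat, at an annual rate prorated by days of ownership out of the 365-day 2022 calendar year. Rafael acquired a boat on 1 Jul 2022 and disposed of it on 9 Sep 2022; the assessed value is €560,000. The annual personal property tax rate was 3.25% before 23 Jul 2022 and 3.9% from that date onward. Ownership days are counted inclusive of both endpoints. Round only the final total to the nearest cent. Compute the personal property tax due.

€4,028.93

1 Jul – 22 Jul 2022: 22 days at 3.25% → €560,000 × 3.25% × 22/365 = €1,096.9863
23 Jul – 9 Sep 2022: 49 days at 3.9% → €560,000 × 3.9% × 49/365 = €2,931.9452
Total = €4,028.9315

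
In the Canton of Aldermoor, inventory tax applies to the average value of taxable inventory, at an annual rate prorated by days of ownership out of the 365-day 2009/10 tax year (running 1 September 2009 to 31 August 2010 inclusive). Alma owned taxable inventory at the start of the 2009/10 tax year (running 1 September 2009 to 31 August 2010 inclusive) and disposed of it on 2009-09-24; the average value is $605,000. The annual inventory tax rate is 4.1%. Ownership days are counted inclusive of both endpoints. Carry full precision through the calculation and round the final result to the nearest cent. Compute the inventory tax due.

$1,631.01

Days held (2009-09-01 to 2009-09-24): 24 out of 365
Tax = $605,000 × 4.1% × 24/365 = $1,631.0137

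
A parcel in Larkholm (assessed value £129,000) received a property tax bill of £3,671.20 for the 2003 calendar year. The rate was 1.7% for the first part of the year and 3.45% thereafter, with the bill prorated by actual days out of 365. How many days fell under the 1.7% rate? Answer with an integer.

126 days

Let d = days at the first rate; then 365 − d days at the second rate.
£129,000 × [1.7%·d + 3.45%·(365−d)] / 365 = £3,671.20
Solving gives d = 126, so the new rate took effect on 7 May 2003.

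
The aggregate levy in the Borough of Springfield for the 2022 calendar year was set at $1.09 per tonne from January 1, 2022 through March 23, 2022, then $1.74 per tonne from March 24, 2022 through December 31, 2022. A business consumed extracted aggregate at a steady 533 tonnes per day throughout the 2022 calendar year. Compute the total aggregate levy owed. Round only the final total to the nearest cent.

$310099.40

January 1 – March 23, 2022: 82 days × 533 tonnes/day = 43,706 tonnes at $1.09/tonne → $47639.54
March 24 – December 31, 2022: 283 days × 533 tonnes/day = 150,839 tonnes at $1.74/tonne → $262459.86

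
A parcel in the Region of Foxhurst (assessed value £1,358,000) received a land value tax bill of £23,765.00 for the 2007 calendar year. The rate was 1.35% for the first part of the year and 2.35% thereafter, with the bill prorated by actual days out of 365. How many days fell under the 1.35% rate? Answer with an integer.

219 days

Let d = days at the first rate; then 365 − d days at the second rate.
£1,358,000 × [1.35%·d + 2.35%·(365−d)] / 365 = £23,765.00
Solving gives d = 219, so the new rate took effect on 8 Aug 2007.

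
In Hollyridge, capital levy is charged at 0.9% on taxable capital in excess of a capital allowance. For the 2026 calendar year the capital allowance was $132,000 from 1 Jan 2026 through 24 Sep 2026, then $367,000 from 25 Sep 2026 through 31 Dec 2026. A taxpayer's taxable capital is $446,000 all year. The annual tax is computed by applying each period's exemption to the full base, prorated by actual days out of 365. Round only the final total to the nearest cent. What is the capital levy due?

1 Jan – 24 Sep 2026: 267 days, exemption $132,000 → ($446,000 − $132,000) × 0.9% × 267/365 = $2,067.2384
25 Sep – 31 Dec 2026: 98 days, exemption $367,000 → ($446,000 − $367,000) × 0.9% × 98/365 = $190.8986
Total = $2,258.1370

$2,258.14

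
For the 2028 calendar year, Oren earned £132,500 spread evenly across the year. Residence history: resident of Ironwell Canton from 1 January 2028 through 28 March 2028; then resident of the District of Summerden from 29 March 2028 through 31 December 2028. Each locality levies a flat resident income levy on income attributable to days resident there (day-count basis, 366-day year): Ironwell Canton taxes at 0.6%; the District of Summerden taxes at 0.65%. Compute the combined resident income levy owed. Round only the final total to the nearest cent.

£845.32

Ironwell Canton, 1 January – 28 March 2028: 88 days → £132,500 × 0.6% × 88/366 = £191.1475
The District of Summerden, 29 March – 31 December 2028: 278 days → £132,500 × 0.65% × 278/366 = £654.1735
Total = £845.3210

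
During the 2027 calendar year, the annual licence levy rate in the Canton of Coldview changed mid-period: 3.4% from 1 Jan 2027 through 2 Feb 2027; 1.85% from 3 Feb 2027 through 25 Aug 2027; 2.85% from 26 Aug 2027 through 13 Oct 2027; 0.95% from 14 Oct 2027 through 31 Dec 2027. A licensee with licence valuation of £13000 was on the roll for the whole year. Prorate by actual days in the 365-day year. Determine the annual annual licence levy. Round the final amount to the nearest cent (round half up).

1 Jan – 2 Feb 2027: 33 days at 3.4% → £13000 × 3.4% × 33/365 = £39.9616
3 Feb – 25 Aug 2027: 204 days at 1.85% → £13000 × 1.85% × 204/365 = £134.4164
26 Aug – 13 Oct 2027: 49 days at 2.85% → £13000 × 2.85% × 49/365 = £49.7384
14 Oct – 31 Dec 2027: 79 days at 0.95% → £13000 × 0.95% × 79/365 = £26.7301
Total = £250.8466

£250.85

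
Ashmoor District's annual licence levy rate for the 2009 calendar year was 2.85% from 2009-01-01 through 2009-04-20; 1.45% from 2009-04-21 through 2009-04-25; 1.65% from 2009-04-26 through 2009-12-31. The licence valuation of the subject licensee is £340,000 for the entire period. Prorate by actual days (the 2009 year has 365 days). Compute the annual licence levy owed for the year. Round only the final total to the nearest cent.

2009-01-01 to 2009-04-20: 110 days at 2.85% → £340,000 × 2.85% × 110/365 = £2,920.2740
2009-04-21 to 2009-04-25: 5 days at 1.45% → £340,000 × 1.45% × 5/365 = £67.5342
2009-04-26 to 2009-12-31: 250 days at 1.65% → £340,000 × 1.65% × 250/365 = £3,842.4658
Total = £6,830.2740

£6,830.27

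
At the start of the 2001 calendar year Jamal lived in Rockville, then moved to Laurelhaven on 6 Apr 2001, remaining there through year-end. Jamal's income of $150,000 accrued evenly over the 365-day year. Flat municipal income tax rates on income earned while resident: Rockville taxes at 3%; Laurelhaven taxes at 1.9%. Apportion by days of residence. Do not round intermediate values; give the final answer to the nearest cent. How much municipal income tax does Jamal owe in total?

Rockville, 1 Jan – 5 Apr 2001: 95 days → $150,000 × 3% × 95/365 = $1,171.2329
Laurelhaven, 6 Apr – 31 Dec 2001: 270 days → $150,000 × 1.9% × 270/365 = $2,108.2192
Total = $3,279.4521

$3,279.45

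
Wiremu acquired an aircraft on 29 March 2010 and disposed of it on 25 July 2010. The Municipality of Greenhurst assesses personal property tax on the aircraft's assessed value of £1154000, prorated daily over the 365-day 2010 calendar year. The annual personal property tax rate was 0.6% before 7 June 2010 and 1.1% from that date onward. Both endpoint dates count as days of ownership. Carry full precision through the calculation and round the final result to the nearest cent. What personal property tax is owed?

£3032.02

29 March – 6 June 2010: 70 days at 0.6% → £1154000 × 0.6% × 70/365 = £1327.8904
7 June – 25 July 2010: 49 days at 1.1% → £1154000 × 1.1% × 49/365 = £1704.1260
Total = £3032.0164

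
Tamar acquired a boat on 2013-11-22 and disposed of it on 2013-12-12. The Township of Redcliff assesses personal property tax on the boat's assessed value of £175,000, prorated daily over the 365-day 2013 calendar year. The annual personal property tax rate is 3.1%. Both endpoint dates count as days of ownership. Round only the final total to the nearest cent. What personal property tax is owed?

£312.12

Days held (2013-11-22 to 2013-12-12): 21 out of 365
Tax = £175,000 × 3.1% × 21/365 = £312.1233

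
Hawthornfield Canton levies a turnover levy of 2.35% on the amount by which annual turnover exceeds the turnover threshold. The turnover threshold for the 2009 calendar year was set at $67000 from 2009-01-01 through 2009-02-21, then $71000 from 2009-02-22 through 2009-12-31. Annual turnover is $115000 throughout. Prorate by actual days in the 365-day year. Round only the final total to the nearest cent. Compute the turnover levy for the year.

2009-01-01 to 2009-02-21: 52 days, exemption $67000 → ($115000 − $67000) × 2.35% × 52/365 = $160.7014
2009-02-22 to 2009-12-31: 313 days, exemption $71000 → ($115000 − $71000) × 2.35% × 313/365 = $886.6904
Total = $1047.3918

$1047.39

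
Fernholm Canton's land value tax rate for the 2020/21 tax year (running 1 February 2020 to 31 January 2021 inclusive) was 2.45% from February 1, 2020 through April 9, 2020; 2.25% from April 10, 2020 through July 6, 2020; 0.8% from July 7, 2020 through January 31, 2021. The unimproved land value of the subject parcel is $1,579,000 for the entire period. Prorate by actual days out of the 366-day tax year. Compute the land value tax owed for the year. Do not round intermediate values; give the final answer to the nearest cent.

February 1 – April 9, 2020: 69 days at 2.45% → $1,579,000 × 2.45% × 69/366 = $7,293.1680
April 10 – July 6, 2020: 88 days at 2.25% → $1,579,000 × 2.25% × 88/366 = $8,542.1311
July 7, 2020 – January 31, 2021: 209 days at 0.8% → $1,579,000 × 0.8% × 209/366 = $7,213.3552
Total = $23,048.6544

$23,048.65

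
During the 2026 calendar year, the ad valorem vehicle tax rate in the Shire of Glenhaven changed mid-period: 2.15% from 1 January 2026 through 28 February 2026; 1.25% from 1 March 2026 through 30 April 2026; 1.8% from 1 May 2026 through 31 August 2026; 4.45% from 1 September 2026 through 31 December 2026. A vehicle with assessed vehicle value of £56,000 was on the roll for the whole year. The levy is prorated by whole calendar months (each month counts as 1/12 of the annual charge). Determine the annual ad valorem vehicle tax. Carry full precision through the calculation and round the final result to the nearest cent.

1 January – 28 February 2026: 2 months at 2.15% → £56,000 × 2.15% × 2/12 = £200.6667
1 March – 30 April 2026: 2 months at 1.25% → £56,000 × 1.25% × 2/12 = £116.6667
1 May – 31 August 2026: 4 months at 1.8% → £56,000 × 1.8% × 4/12 = £336.0000
1 September – 31 December 2026: 4 months at 4.45% → £56,000 × 4.45% × 4/12 = £830.6667
Total = £1,484.0000

£1,484.00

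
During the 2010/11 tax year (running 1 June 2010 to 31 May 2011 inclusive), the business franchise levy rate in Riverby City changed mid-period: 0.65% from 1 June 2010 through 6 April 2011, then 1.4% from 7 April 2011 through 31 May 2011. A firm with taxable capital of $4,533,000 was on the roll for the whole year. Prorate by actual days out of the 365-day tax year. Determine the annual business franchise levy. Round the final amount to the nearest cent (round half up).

$34,587.41

1 June 2010 – 6 April 2011: 310 days at 0.65% → $4,533,000 × 0.65% × 310/365 = $25,024.6438
7 April – 31 May 2011: 55 days at 1.4% → $4,533,000 × 1.4% × 55/365 = $9,562.7671
Total = $34,587.4110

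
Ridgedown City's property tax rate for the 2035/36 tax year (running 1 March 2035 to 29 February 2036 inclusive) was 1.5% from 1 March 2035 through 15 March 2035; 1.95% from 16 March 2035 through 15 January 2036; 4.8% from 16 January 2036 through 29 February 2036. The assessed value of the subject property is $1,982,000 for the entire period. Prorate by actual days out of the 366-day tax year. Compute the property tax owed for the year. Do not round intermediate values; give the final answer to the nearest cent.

1 March – 15 March 2035: 15 days at 1.5% → $1,982,000 × 1.5% × 15/366 = $1,218.4426
16 March 2035 – 15 January 2036: 306 days at 1.95% → $1,982,000 × 1.95% × 306/366 = $32,313.0984
16 January – 29 February 2036: 45 days at 4.8% → $1,982,000 × 4.8% × 45/366 = $11,697.0492
Total = $45,228.5902

$45,228.59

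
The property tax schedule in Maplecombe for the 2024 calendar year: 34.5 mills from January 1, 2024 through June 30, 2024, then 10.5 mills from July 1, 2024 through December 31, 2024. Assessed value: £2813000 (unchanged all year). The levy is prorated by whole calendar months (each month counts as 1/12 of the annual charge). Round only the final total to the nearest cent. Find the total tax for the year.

January 1 – June 30, 2024: 6 months at 34.5 mills → £2813000 × 3.45% × 6/12 = £48524.2500
July 1 – December 31, 2024: 6 months at 10.5 mills → £2813000 × 1.05% × 6/12 = £14768.2500
Total = £63292.5000

£63292.50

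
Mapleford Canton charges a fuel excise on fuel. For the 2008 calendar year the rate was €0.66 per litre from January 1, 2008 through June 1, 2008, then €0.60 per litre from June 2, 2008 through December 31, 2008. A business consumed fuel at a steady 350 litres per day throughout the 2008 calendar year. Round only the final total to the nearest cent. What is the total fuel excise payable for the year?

January 1 – June 1, 2008: 153 days × 350 litres/day = 53,550 litres at €0.66/litre → €35,343.00
June 2 – December 31, 2008: 213 days × 350 litres/day = 74,550 litres at €0.60/litre → €44,730.00

€80,073.00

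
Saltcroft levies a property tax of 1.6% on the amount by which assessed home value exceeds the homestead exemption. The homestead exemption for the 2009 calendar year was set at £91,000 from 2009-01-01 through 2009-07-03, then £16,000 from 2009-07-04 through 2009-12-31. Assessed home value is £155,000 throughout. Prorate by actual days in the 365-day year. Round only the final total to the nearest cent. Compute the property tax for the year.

£1,619.07

2009-01-01 to 2009-07-03: 184 days, exemption £91,000 → (£155,000 − £91,000) × 1.6% × 184/365 = £516.2082
2009-07-04 to 2009-12-31: 181 days, exemption £16,000 → (£155,000 − £16,000) × 1.6% × 181/365 = £1,102.8603
Total = £1,619.0685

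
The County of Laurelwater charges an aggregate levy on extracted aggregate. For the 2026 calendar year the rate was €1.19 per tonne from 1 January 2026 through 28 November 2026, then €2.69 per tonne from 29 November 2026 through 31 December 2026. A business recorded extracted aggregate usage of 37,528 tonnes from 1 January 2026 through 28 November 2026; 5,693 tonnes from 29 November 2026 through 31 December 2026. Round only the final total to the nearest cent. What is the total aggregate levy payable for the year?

€59,972.49

1 January – 28 November 2026: 37,528 tonnes at €1.19/tonne → €44,658.32
29 November – 31 December 2026: 5,693 tonnes at €2.69/tonne → €15,314.17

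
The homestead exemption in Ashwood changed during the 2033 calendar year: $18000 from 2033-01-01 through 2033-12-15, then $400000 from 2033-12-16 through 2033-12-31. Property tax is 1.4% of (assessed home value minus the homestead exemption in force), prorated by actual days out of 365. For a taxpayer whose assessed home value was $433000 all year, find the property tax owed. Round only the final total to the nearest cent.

$5575.57

2033-01-01 to 2033-12-15: 349 days, exemption $18000 → ($433000 − $18000) × 1.4% × 349/365 = $5555.3151
2033-12-16 to 2033-12-31: 16 days, exemption $400000 → ($433000 − $400000) × 1.4% × 16/365 = $20.2521
Total = $5575.5671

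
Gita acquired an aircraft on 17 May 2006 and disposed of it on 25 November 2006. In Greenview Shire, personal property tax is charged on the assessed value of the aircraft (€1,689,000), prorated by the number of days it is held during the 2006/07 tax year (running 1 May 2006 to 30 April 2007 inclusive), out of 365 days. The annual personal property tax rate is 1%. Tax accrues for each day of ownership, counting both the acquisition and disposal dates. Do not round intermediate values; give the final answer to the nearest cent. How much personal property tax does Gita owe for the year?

Days held (17 May – 25 November 2006): 193 out of 365
Tax = €1,689,000 × 1% × 193/365 = €8,930.8767

€8,930.88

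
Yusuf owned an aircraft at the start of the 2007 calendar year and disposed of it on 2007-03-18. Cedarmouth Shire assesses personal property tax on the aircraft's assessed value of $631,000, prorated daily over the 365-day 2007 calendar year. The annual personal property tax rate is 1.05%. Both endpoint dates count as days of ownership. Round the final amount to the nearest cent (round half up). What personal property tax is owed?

$1,397.71

Days held (2007-01-01 to 2007-03-18): 77 out of 365
Tax = $631,000 × 1.05% × 77/365 = $1,397.7082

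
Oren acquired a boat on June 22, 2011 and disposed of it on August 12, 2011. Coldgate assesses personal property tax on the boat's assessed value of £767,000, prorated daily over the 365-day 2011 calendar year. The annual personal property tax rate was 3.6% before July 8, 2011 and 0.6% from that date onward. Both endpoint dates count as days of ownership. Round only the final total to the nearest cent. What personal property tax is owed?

£1,664.28

June 22 – July 7, 2011: 16 days at 3.6% → £767,000 × 3.6% × 16/365 = £1,210.3890
July 8 – August 12, 2011: 36 days at 0.6% → £767,000 × 0.6% × 36/365 = £453.8959
Total = £1,664.2849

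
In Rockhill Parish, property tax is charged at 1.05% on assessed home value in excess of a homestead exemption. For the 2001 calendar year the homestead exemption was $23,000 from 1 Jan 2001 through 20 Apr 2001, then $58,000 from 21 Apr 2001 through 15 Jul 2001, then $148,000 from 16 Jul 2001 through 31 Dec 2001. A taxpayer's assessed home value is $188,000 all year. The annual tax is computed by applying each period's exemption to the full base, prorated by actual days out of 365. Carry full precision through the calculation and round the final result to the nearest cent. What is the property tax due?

$1,038.21

1 Jan – 20 Apr 2001: 110 days, exemption $23,000 → ($188,000 − $23,000) × 1.05% × 110/365 = $522.1233
21 Apr – 15 Jul 2001: 86 days, exemption $58,000 → ($188,000 − $58,000) × 1.05% × 86/365 = $321.6164
16 Jul – 31 Dec 2001: 169 days, exemption $148,000 → ($188,000 − $148,000) × 1.05% × 169/365 = $194.4658
Total = $1,038.2055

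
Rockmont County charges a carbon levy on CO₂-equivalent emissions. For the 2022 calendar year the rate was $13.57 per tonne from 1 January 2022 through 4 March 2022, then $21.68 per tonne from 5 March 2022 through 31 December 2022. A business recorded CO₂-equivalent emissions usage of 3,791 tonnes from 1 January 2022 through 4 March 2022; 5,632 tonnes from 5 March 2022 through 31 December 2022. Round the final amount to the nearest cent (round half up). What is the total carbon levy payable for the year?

$173,545.63

1 January – 4 March 2022: 3,791 tonnes at $13.57/tonne → $51,443.87
5 March – 31 December 2022: 5,632 tonnes at $21.68/tonne → $122,101.76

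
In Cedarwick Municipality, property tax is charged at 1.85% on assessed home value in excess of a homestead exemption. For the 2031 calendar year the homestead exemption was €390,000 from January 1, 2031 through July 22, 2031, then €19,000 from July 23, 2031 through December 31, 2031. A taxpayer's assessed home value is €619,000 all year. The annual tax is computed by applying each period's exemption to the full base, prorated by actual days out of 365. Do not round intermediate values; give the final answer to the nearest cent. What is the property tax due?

€7,282.77

January 1 – July 22, 2031: 203 days, exemption €390,000 → (€619,000 − €390,000) × 1.85% × 203/365 = €2,356.1904
July 23 – December 31, 2031: 162 days, exemption €19,000 → (€619,000 − €19,000) × 1.85% × 162/365 = €4,926.5753
Total = €7,282.7658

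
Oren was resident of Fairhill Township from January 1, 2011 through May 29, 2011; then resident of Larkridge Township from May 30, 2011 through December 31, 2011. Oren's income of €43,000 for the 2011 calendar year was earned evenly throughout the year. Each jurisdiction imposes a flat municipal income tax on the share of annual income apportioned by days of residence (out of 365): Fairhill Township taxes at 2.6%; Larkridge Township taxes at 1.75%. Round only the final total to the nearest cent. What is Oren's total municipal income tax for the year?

Fairhill Township, January 1 – May 29, 2011: 149 days → €43,000 × 2.6% × 149/365 = €456.3890
Larkridge Township, May 30 – December 31, 2011: 216 days → €43,000 × 1.75% × 216/365 = €445.3151
Total = €901.7041

€901.70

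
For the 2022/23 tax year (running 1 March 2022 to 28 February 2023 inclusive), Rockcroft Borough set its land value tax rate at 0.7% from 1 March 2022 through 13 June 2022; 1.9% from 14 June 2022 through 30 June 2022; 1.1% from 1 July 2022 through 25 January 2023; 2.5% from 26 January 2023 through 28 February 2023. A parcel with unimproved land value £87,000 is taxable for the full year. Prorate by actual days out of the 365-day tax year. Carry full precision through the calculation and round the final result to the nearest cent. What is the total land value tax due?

1 March – 13 June 2022: 105 days at 0.7% → £87,000 × 0.7% × 105/365 = £175.1918
14 June – 30 June 2022: 17 days at 1.9% → £87,000 × 1.9% × 17/365 = £76.9890
1 July 2022 – 25 January 2023: 209 days at 1.1% → £87,000 × 1.1% × 209/365 = £547.9808
26 January – 28 February 2023: 34 days at 2.5% → £87,000 × 2.5% × 34/365 = £202.6027
Total = £1,002.7644

£1,002.76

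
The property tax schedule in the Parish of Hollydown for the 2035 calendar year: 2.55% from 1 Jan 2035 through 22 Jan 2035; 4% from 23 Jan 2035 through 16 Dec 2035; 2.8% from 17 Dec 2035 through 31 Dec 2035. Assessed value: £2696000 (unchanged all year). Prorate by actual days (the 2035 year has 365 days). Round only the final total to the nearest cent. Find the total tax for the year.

1 Jan – 22 Jan 2035: 22 days at 2.55% → £2696000 × 2.55% × 22/365 = £4143.7151
23 Jan – 16 Dec 2035: 328 days at 4% → £2696000 × 4% × 328/365 = £96908.2740
17 Dec – 31 Dec 2035: 15 days at 2.8% → £2696000 × 2.8% × 15/365 = £3102.2466
Total = £104154.2356

£104154.24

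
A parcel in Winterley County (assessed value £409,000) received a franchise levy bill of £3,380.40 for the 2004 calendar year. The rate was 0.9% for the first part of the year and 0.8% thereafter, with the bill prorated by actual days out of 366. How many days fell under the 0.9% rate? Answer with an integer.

Let d = days at the first rate; then 366 − d days at the second rate.
£409,000 × [0.9%·d + 0.8%·(366−d)] / 366 = £3,380.40
Solving gives d = 97, so the new rate took effect on 7 Apr 2004.

97 days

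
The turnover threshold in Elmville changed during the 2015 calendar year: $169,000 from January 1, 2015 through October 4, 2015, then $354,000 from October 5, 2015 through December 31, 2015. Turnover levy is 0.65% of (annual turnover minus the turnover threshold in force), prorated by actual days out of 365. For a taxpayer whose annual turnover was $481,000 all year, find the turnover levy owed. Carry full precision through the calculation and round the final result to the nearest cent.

January 1 – October 4, 2015: 277 days, exemption $169,000 → ($481,000 − $169,000) × 0.65% × 277/365 = $1,539.0575
October 5 – December 31, 2015: 88 days, exemption $354,000 → ($481,000 − $354,000) × 0.65% × 88/365 = $199.0247
Total = $1,738.0822

$1,738.08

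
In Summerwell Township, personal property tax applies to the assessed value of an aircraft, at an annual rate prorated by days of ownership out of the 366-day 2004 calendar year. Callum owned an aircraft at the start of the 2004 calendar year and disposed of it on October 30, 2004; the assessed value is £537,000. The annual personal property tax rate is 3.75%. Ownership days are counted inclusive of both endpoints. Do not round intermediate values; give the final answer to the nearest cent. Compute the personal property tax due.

£16,726.23

Days held (January 1 – October 30, 2004): 304 out of 366
Tax = £537,000 × 3.75% × 304/366 = £16,726.2295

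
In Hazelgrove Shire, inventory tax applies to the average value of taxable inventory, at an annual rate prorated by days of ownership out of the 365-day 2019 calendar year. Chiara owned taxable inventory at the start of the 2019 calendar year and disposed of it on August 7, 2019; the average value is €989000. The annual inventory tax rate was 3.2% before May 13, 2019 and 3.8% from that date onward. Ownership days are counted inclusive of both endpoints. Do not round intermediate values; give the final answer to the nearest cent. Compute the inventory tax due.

€20403.21

January 1 – May 12, 2019: 132 days at 3.2% → €989000 × 3.2% × 132/365 = €11445.3041
May 13 – August 7, 2019: 87 days at 3.8% → €989000 × 3.8% × 87/365 = €8957.9014
Total = €20403.2055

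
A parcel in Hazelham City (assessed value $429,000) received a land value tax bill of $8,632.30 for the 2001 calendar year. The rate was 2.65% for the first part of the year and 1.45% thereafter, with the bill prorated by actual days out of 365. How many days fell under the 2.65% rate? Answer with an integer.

Let d = days at the first rate; then 365 − d days at the second rate.
$429,000 × [2.65%·d + 1.45%·(365−d)] / 365 = $8,632.30
Solving gives d = 171, so the new rate took effect on 21 June 2001.

171 days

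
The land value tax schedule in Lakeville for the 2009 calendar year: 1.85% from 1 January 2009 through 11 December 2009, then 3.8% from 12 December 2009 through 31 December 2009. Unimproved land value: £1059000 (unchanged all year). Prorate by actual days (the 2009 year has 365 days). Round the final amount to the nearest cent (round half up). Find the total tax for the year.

1 January – 11 December 2009: 345 days at 1.85% → £1059000 × 1.85% × 345/365 = £18517.9932
12 December – 31 December 2009: 20 days at 3.8% → £1059000 × 3.8% × 20/365 = £2205.0411
Total = £20723.0342

£20723.03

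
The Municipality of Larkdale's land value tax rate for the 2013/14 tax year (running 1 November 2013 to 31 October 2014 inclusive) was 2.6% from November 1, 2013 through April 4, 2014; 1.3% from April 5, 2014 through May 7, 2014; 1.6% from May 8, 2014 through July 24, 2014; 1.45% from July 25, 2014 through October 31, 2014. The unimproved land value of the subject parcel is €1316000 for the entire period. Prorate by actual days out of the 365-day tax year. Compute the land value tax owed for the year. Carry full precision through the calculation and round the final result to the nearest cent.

€25752.14

November 1, 2013 – April 4, 2014: 155 days at 2.6% → €1316000 × 2.6% × 155/365 = €14530.0822
April 5 – May 7, 2014: 33 days at 1.3% → €1316000 × 1.3% × 33/365 = €1546.7507
May 8 – July 24, 2014: 78 days at 1.6% → €1316000 × 1.6% × 78/365 = €4499.6384
July 25 – October 31, 2014: 99 days at 1.45% → €1316000 × 1.45% × 99/365 = €5175.6658
Total = €25752.1370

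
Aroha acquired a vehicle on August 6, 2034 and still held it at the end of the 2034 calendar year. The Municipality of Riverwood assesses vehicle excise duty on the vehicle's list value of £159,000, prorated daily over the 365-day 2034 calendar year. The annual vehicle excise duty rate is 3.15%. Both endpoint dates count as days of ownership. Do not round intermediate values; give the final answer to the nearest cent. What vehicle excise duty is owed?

£2,030.84

Days held (August 6 – December 31, 2034): 148 out of 365
Tax = £159,000 × 3.15% × 148/365 = £2,030.8438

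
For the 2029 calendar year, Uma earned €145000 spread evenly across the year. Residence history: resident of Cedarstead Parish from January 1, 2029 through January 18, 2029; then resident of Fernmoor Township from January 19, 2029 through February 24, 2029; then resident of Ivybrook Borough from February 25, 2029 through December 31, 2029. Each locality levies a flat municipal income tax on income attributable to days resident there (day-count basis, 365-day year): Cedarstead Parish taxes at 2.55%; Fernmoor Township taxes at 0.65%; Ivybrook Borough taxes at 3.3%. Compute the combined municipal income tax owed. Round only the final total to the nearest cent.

Cedarstead Parish, January 1 – January 18, 2029: 18 days → €145000 × 2.55% × 18/365 = €182.3425
Fernmoor Township, January 19 – February 24, 2029: 37 days → €145000 × 0.65% × 37/365 = €95.5411
Ivybrook Borough, February 25 – December 31, 2029: 310 days → €145000 × 3.3% × 310/365 = €4063.9726
Total = €4341.8562

€4341.86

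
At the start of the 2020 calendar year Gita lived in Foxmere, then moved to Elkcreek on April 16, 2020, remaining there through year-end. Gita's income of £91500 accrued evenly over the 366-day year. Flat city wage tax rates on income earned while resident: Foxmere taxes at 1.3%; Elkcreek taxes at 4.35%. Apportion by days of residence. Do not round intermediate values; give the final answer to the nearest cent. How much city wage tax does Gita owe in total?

Foxmere, January 1 – April 15, 2020: 106 days → £91500 × 1.3% × 106/366 = £344.5000
Elkcreek, April 16 – December 31, 2020: 260 days → £91500 × 4.35% × 260/366 = £2827.5000
Total = £3172.0000

£3172.00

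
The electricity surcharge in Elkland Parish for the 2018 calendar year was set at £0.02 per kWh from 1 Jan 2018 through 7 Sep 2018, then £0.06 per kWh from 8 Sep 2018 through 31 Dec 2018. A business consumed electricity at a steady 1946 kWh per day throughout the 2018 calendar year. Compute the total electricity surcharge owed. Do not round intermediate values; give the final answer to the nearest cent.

1 Jan – 7 Sep 2018: 250 days × 1946 kWh/day = 486,500 kWh at £0.02/kWh → £9,730.00
8 Sep – 31 Dec 2018: 115 days × 1946 kWh/day = 223,790 kWh at £0.06/kWh → £13,427.40

£23,157.40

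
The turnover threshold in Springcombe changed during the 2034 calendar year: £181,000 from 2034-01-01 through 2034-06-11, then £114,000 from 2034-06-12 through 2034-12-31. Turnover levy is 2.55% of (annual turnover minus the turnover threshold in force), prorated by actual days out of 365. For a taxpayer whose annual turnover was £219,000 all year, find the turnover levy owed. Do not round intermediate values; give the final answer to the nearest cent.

£1,919.21

2034-01-01 to 2034-06-11: 162 days, exemption £181,000 → (£219,000 − £181,000) × 2.55% × 162/365 = £430.0767
2034-06-12 to 2034-12-31: 203 days, exemption £114,000 → (£219,000 − £114,000) × 2.55% × 203/365 = £1,489.1301
Total = £1,919.2068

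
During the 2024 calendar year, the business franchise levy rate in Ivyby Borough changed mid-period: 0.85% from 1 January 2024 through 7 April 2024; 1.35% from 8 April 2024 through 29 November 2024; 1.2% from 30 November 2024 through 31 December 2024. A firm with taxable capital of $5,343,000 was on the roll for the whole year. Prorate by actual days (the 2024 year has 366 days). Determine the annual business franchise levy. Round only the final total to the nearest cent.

$64,276.58

1 January – 7 April 2024: 98 days at 0.85% → $5,343,000 × 0.85% × 98/366 = $12,160.4344
8 April – 29 November 2024: 236 days at 1.35% → $5,343,000 × 1.35% × 236/366 = $46,510.3770
30 November – 31 December 2024: 32 days at 1.2% → $5,343,000 × 1.2% × 32/366 = $5,605.7705
Total = $64,276.5820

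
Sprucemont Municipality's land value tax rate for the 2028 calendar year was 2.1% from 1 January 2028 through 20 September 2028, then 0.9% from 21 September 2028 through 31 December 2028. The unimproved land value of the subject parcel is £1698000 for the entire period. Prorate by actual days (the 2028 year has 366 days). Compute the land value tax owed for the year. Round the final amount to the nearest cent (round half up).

1 January – 20 September 2028: 264 days at 2.1% → £1698000 × 2.1% × 264/366 = £25720.5246
21 September – 31 December 2028: 102 days at 0.9% → £1698000 × 0.9% × 102/366 = £4258.9180
Total = £29979.4426

£29979.44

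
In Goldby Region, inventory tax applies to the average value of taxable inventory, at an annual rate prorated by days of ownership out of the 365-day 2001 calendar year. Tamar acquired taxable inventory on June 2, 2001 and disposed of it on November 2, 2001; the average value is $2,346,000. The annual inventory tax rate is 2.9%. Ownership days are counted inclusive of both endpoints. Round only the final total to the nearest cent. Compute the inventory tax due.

$28,704.76

Days held (June 2 – November 2, 2001): 154 out of 365
Tax = $2,346,000 × 2.9% × 154/365 = $28,704.7562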